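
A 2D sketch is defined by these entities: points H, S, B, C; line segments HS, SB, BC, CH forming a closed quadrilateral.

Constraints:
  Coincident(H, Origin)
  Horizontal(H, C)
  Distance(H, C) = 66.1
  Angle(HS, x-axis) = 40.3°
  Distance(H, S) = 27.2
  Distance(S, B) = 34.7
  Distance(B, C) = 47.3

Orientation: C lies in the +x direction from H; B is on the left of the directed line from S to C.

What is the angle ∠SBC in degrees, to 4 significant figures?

70.89°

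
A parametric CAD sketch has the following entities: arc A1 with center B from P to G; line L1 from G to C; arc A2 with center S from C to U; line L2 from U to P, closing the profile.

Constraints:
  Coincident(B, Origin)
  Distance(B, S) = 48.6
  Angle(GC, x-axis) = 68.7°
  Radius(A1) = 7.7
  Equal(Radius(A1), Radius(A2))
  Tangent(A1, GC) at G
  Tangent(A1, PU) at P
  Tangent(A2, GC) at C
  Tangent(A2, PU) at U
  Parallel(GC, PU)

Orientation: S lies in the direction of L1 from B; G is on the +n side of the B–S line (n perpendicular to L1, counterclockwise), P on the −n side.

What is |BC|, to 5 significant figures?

49.206

The slot axis is L1's direction at 68.7°, so u = (cos 68.7°, sin 68.7°) = (0.36325, 0.93169) and n = (−sin 68.7°, cos 68.7°) = (-0.93169, 0.36325). B is at the origin and S lies 48.6 along u from B, so S = 48.6·u = (17.654, 45.280). Tangency of A1 to both parallel lines with radius 7.7 puts G and P at B ± 7.7·n: G = (-7.1740, 2.7970), P = (7.1740, -2.7970). Equal radii place C and U the same way about S: C = S + 7.7·n = (10.480, 48.077), U = S − 7.7·n = (24.828, 42.483). Then |BC| = |C − B| = 49.206.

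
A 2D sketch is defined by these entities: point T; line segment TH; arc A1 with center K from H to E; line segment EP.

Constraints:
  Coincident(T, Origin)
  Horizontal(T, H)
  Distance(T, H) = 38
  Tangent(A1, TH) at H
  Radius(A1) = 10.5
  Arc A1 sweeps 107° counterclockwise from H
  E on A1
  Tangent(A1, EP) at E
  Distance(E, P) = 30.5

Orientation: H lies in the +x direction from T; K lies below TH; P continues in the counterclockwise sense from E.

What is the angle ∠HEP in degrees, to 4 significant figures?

126.5°

T is at the origin; TH is horizontal with |TH| = 38.0 and H on the +x side, so H = (38.00, 0.000). The tangent condition forces KH to be normal to TH, so K = H + (0, -10.5) = (38.00, -10.50). On A1, H sits at bearing 90° from K; a 107° counterclockwise sweep puts E at bearing 197°, so E = K + 10.5·(cos 197°, sin 197°) = (27.96, -13.57). Tangency of A1 to EP means the radius KE is perpendicular to EP, so EP runs along (−sin 197°, cos 197°); with |EP| = 30.5, P = (36.88, -42.74). Then cos ∠HEP = EH·EP / (|EH||EP|), giving 126.5°.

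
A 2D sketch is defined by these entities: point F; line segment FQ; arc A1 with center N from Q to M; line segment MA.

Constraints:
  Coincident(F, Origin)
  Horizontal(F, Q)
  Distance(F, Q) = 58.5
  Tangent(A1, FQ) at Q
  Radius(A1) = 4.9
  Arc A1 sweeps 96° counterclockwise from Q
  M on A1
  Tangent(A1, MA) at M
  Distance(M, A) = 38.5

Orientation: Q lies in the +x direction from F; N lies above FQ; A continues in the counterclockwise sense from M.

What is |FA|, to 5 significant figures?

73.703

F is at the origin; FQ is horizontal with |FQ| = 58.5 and Q on the +x side, so Q = (58.500, 0.0000). Tangency of A1 to FQ means the radius NQ is perpendicular to FQ, so N = Q + (0, 4.9) = (58.500, 4.9000). On A1, Q sits at bearing -90° from N; a 96° counterclockwise sweep puts M at bearing 6°, so M = N + 4.9·(cos 6°, sin 6°) = (63.373, 5.4122). A1 meets MA tangentially, so NM is at right angles to MA, so MA runs along (−sin 6°, cos 6°); with |MA| = 38.5, A = (59.349, 43.701). Then |FA| = |A − F| = 73.703.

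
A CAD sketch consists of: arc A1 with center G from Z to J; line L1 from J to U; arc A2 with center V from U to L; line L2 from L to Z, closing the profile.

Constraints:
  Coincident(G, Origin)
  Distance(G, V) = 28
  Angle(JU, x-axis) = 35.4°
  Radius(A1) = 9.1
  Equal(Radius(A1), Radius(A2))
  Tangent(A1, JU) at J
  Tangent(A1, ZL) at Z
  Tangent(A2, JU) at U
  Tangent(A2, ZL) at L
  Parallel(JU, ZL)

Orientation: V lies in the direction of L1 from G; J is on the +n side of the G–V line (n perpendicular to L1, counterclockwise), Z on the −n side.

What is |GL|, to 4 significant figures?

29.44

The slot axis is L1's direction at 35.4°, so u = (cos 35.4°, sin 35.4°) = (0.8151, 0.5793) and n = (−sin 35.4°, cos 35.4°) = (-0.5793, 0.8151). G is at the origin and V lies 28.0 along u from G, so V = 28.0·u = (22.82, 16.22). Tangency of A1 to both parallel lines with radius 9.1 puts J and Z at G ± 9.1·n: J = (-5.271, 7.418), Z = (5.271, -7.418). Equal radii place U and L the same way about V: U = V + 9.1·n = (17.55, 23.64), L = V − 9.1·n = (28.10, 8.802). Then |GL| = |L − G| = 29.44.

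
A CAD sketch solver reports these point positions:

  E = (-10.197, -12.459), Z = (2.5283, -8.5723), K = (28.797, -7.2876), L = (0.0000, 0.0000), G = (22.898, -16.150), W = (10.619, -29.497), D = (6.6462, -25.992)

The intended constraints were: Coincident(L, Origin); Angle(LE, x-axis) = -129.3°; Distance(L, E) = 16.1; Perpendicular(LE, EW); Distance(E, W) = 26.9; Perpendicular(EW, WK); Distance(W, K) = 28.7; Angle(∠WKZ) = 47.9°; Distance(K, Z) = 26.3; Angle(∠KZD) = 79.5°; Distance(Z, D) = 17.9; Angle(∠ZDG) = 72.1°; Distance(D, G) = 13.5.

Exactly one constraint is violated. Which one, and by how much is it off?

Distance(D, G) = 13.5 — off by 5.50.

L = (0.00, 0.00) ✓; LE at -129.3° ✓; |LE| = 16.10 ✓; ∠(LE, EW) = 90.00° ✓; |EW| = 26.90 ✓; ∠(EW, WK) = 90.00° ✓; |WK| = 28.70 ✓; ∠WKZ = 47.90° ✓; |KZ| = 26.30 ✓; ∠KZD = 79.50° ✓; |ZD| = 17.90 ✓; ∠ZDG = 72.10° ✓; |DG| = 19.00 ✗.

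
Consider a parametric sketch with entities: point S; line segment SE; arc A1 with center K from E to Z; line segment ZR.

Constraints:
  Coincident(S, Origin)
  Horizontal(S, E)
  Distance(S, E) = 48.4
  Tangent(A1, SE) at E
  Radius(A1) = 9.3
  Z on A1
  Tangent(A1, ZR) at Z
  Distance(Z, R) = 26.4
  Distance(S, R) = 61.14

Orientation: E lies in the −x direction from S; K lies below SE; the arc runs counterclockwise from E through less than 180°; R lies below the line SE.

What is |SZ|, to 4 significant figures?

58.50

Checks: |KE| = 9.300 ✓; |KZ| = 9.300 ✓; ∠(KZ, ZR) = 90.00° ✓; |ZR| = 26.40 ✓; |SR| = 61.14 ✓.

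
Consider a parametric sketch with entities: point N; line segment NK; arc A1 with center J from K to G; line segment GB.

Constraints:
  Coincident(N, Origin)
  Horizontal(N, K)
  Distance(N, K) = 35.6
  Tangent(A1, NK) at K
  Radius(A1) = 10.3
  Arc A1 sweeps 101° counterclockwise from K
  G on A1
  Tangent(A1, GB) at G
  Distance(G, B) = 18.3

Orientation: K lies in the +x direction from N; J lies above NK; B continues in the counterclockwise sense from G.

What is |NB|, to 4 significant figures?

51.93

N is at the origin; N and K share the same y with |NK| = 35.6 and K on the +x side, so K = (35.60, 0.000). Tangency of A1 to NK means the radius JK is perpendicular to NK, so J = K + (0, 10.3) = (35.60, 10.30). On A1, K sits at bearing -90° from J; a 101° counterclockwise sweep puts G at bearing 11°, so G = J + 10.3·(cos 11°, sin 11°) = (45.71, 12.27). The tangent condition forces JG to be normal to GB, so GB runs along (−sin 11°, cos 11°); with |GB| = 18.3, B = (42.22, 30.23). Then |NB| = |B − N| = 51.93.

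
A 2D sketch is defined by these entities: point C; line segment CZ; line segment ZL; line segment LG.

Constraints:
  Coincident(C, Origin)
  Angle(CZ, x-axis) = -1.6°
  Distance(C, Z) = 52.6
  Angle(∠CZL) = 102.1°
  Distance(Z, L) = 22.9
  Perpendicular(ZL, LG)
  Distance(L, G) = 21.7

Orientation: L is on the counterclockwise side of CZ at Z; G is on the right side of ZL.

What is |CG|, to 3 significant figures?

80.6

C is at the origin; CZ runs at -1.6° with length 52.6, so Z = 52.6·(cos -1.6°, sin -1.6°) = (52.6, -1.47). ∠CZL = 102.1°, so ZL runs at -1.6° + (180° − 102.1°) = 76.3° from the x-axis; with |ZL| = 22.9, L = Z + 22.9·(cos 76.3°, sin 76.3°) = (58.0, 20.8). ZL ⟂ LG; with |LG| = 21.7 on the right of ZL, G = L + 21.7·(0.972, -0.237) = (79.1, 15.6). Then |CG| = |G − C| = 80.6.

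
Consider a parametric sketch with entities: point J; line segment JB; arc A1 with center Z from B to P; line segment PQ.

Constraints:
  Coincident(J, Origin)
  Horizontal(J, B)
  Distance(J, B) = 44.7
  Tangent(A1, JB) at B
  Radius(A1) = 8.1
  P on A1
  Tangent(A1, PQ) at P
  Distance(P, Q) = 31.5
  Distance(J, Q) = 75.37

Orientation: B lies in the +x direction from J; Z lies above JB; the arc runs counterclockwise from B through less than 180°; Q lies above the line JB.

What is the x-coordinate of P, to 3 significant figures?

51.3

Checks: |ZP| = 8.100 ✓; ∠(ZP, PQ) = 90.00° ✓; |PQ| = 31.50 ✓; |JQ| = 75.37 ✓.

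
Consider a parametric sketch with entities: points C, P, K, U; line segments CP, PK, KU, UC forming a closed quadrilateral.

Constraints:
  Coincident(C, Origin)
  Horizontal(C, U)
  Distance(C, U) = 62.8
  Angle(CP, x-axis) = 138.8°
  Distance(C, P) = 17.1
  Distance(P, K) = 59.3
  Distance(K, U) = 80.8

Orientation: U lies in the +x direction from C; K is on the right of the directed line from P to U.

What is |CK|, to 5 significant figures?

47.258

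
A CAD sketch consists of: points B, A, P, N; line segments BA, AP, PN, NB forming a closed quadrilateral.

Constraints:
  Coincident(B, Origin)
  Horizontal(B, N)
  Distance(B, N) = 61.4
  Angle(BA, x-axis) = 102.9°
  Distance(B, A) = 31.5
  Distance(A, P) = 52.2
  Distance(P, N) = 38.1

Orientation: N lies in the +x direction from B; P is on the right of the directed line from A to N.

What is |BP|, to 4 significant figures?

27.01

B is at the origin; BN is horizontal with |BN| = 61.4 and N in +x, so N = (61.4, 0). BA runs at 102.9° with |BA| = 31.5, so A = (-7.032, 30.70). P is determined by |AP| = 52.2 and |PN| = 38.1 together: it lies at the intersection of circle(A, 52.2) and circle(N, 38.1). With |AN| = 75.01, the foot of the radical line on AN is 45.99 from A and the perpendicular offset is √(52.2² − 45.99²) = 24.69. Taking the right-of-AN solution: P = (24.82, -10.65).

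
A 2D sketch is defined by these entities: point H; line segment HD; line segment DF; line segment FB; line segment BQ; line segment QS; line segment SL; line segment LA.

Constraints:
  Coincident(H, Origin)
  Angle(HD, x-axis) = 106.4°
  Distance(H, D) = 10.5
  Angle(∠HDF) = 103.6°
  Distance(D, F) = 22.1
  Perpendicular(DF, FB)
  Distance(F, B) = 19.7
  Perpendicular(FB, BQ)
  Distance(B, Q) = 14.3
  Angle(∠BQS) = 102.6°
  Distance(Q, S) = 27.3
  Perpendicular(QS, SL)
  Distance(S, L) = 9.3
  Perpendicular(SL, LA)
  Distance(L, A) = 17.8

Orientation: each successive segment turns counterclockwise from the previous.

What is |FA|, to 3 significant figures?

11.1

H is at the origin; HD runs at 106.4° with length 10.5, so D = (-2.96, 10.1). ∠HDF = 103.6° gives DF at -177° from the x-axis; with |DF| = 22.1, F = (-25.0, 8.99). DF ⟂ FB, so FB runs at -87.2°; with |FB| = 19.7, B = (-24.1, -10.7). FB ⟂ BQ, so BQ runs at 2.80°; with |BQ| = 14.3, Q = (-9.79, -9.98). ∠BQS = 102.6° gives QS at 80.2° from the x-axis; with |QS| = 27.3, S = (-5.15, 16.9). QS is perpendicular to SL, so SL runs at 170°; with |SL| = 9.3, L = (-14.3, 18.5). SL is perpendicular to LA, so LA runs at -99.8°; with |LA| = 17.8, A = (-17.3, 0.960). Then |FA| = |A − F| = 11.1.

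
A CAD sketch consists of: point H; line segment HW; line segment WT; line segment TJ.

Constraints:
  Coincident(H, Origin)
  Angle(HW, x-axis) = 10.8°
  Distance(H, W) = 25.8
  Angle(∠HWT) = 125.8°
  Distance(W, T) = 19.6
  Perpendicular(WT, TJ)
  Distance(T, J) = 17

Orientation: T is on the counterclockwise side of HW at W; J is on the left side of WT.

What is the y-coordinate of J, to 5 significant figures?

29.783

∠HWT = 125.8°, so WT runs at 10.8° + (180° − 125.8°) = 65.000° from the x-axis; with |WT| = 19.6, T = W + 19.6·(cos 65.000°, sin 65.000°) = (33.626, 22.598). WT ⟂ TJ; with |TJ| = 17.0 on the left of WT, J = T + 17.0·(-0.90631, 0.42262) = (18.219, 29.783). So J.y = 29.783.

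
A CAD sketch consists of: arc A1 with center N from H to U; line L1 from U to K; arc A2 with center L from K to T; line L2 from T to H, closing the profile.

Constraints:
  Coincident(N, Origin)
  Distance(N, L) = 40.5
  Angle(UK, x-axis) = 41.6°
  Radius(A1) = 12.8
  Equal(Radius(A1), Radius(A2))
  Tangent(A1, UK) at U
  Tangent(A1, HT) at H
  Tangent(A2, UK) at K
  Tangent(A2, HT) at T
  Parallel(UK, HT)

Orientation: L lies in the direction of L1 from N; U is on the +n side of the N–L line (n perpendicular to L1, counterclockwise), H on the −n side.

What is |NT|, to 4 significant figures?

42.47

Tangency of A1 to both parallel lines with radius 12.8 puts U and H at N ± 12.8·n: U = (-8.498, 9.572), H = (8.498, -9.572). Equal radii place K and T the same way about L: K = L + 12.8·n = (21.79, 36.46), T = L − 12.8·n = (38.78, 17.32). Then |NT| = |T − N| = 42.47.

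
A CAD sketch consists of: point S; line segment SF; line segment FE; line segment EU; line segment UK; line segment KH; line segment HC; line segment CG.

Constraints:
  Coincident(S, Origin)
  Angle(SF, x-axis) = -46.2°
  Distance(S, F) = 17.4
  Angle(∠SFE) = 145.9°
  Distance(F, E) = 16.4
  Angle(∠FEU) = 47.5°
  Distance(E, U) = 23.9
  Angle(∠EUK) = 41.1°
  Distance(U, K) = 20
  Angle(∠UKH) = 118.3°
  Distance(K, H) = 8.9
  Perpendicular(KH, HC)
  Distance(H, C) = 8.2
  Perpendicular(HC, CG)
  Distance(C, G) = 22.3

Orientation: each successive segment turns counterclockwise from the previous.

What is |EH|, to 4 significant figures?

10.03

S is at the origin; SF runs at -46.2° with length 17.4, so F = (12.04, -12.56). ∠SFE = 145.9° gives FE at -12.10° from the x-axis; with |FE| = 16.4, E = (28.08, -16.00). ∠FEU = 47.5° gives EU at 120.4° from the x-axis; with |EU| = 23.9, U = (15.98, 4.618). ∠EUK = 41.1° gives UK at -100.7° from the x-axis; with |UK| = 20.0, K = (12.27, -15.03). ∠UKH = 118.3° gives KH at -39.00° from the x-axis; with |KH| = 8.9, H = (19.19, -20.64). Then |EH| = |H − E| = 10.03.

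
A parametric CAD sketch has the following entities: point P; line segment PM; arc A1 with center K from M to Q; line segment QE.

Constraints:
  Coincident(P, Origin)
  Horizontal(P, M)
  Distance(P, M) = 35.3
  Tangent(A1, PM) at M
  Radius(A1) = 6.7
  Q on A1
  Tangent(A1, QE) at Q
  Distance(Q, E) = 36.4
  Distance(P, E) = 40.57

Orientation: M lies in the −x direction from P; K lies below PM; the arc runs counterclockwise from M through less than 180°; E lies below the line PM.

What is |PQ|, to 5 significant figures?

41.717

Checks: |KQ| = 6.700 ✓; ∠(KQ, QE) = 90.00° ✓; |QE| = 36.40 ✓; |PE| = 40.57 ✓.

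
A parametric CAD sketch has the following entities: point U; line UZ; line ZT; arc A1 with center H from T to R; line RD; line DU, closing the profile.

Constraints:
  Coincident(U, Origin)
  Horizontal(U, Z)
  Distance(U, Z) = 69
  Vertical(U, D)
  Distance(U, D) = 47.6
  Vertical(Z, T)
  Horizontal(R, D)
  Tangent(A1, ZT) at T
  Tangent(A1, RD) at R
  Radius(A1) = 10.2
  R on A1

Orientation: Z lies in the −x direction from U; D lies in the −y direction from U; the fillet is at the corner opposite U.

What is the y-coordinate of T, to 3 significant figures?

-37.4

U is at the origin; U and Z share the same y with |UZ| = 69.0 and Z on the −x side, so Z = (-69.0, 0.00). UD is vertical with |UD| = 47.6 and D on the −y side, so D = (0.00, -47.6). The virtual corner opposite U is at (-69.0, -47.6). Tangency of A1 to ZT means the radius HT is perpendicular to ZT and since A1 is tangent to RD there, HR ⟂ RD, with radius 10.2, so the center H sits 10.2 in from both sides at H = (-58.8, -37.4). That places the tangent points at T = (-69.0, -37.4) on ZT and R = (-58.8, -47.6) on RD. So T.y = -37.4.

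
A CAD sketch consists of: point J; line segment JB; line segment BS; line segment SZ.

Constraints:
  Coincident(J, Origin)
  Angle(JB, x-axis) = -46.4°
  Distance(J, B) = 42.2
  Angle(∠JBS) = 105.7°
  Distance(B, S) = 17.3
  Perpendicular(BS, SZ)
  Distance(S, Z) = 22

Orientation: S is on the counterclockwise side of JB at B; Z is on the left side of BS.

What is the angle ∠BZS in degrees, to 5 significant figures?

38.180°

J is at the origin; JB runs at -46.4° with length 42.2, so B = 42.2·(cos -46.4°, sin -46.4°) = (29.102, -30.560). ∠JBS = 105.7°, so BS runs at -46.4° + (180° − 105.7°) = 27.900° from the x-axis; with |BS| = 17.3, S = B + 17.3·(cos 27.900°, sin 27.900°) = (44.391, -22.465). The perpendicularity gives SZ at right angles to BS; with |SZ| = 22.0 on the left of BS, Z = S + 22.0·(-0.46793, 0.88377) = (34.097, -3.0220). Then cos ∠BZS = ZB·ZS / (|ZB||ZS|), giving 38.180°.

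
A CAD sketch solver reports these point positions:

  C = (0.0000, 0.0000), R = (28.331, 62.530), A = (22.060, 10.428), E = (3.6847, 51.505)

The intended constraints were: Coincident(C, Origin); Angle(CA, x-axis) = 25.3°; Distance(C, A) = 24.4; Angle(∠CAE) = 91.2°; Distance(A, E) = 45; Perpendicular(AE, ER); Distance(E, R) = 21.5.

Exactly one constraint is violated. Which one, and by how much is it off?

Distance(E, R) = 21.5 — off by 5.50.

C = (0.00, 0.00) ✓; CA at 25.30° ✓; |CA| = 24.40 ✓; ∠CAE = 91.20° ✓; |AE| = 45.00 ✓; ∠(AE, ER) = 90.00° ✓; |ER| = 27.00 ✗.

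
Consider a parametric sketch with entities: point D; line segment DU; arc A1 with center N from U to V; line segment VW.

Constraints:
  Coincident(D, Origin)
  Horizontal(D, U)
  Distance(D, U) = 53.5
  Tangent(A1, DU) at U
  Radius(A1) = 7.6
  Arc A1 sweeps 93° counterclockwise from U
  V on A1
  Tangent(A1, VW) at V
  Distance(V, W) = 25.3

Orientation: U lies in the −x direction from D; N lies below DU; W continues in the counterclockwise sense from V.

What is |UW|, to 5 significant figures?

33.848

D is at the origin; D and U share the same y with |DU| = 53.5 and U on the −x side, so U = (-53.500, 0.0000). Tangency of A1 to DU means the radius NU is perpendicular to DU, so N = U + (0, -7.6) = (-53.500, -7.6000). On A1, U sits at bearing 90° from N; a 93° counterclockwise sweep puts V at bearing 183°, so V = N + 7.6·(cos 183°, sin 183°) = (-61.090, -7.9978). Tangency of A1 to VW means the radius NV is perpendicular to VW, so VW runs along (−sin 183°, cos 183°); with |VW| = 25.3, W = (-59.765, -33.263). Then |UW| = |W − U| = 33.848.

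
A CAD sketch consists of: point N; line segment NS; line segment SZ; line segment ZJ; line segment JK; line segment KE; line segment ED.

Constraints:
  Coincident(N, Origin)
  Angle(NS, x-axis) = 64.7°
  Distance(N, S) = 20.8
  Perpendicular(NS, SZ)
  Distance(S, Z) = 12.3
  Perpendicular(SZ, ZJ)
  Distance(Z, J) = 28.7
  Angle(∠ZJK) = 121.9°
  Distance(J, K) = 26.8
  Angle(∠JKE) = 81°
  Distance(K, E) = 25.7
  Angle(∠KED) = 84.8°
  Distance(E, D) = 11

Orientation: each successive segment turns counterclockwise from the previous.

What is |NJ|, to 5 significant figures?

14.618

N is at the origin; NS runs at 64.7° with length 20.8, so S = (8.8890, 18.805). NS is perpendicular to SZ, so SZ runs at 154.70°; with |SZ| = 12.3, Z = (-2.2312, 24.061). The perpendicularity gives ZJ at right angles to SZ, so ZJ runs at -115.30°; with |ZJ| = 28.7, J = (-14.496, -1.8858). Then |NJ| = |J − N| = 14.618.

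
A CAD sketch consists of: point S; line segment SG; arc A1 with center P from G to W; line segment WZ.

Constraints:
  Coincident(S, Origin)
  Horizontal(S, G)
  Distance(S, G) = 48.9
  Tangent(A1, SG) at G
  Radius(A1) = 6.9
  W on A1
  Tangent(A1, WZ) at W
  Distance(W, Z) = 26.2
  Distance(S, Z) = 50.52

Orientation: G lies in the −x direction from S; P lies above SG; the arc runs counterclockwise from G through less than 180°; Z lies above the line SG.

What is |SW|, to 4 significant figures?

42.49

Checks: |PW| = 6.900 ✓; ∠(PW, WZ) = 90.00° ✓; |WZ| = 26.20 ✓; |SZ| = 50.52 ✓.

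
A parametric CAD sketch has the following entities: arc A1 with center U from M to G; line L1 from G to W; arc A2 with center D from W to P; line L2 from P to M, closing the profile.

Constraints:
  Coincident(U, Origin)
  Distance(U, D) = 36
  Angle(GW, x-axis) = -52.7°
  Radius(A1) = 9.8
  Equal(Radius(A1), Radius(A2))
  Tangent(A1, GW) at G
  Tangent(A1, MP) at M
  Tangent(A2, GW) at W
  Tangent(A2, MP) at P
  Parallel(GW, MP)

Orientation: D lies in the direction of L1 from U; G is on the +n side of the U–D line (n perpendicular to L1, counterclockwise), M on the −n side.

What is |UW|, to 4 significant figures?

37.31

The slot axis is L1's direction at -52.7°, so u = (cos -52.7°, sin -52.7°) = (0.6060, -0.7955) and n = (−sin -52.7°, cos -52.7°) = (0.7955, 0.6060). U is at the origin and D lies 36.0 along u from U, so D = 36.0·u = (21.82, -28.64). Tangency of A1 to both parallel lines with radius 9.8 puts G and M at U ± 9.8·n: G = (7.796, 5.939), M = (-7.796, -5.939). Equal radii place W and P the same way about D: W = D + 9.8·n = (29.61, -22.70), P = D − 9.8·n = (14.02, -34.58). Then |UW| = |W − U| = 37.31.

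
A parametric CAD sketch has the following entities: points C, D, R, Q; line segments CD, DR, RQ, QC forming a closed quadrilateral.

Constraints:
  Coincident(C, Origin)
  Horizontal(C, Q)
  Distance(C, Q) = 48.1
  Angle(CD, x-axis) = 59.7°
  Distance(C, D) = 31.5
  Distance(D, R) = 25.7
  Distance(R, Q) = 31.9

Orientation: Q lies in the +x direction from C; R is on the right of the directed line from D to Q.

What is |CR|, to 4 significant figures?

16.30

C is at the origin; CQ is horizontal with |CQ| = 48.1 and Q in +x, so Q = (48.1, 0). CD runs at 59.7° with |CD| = 31.5, so D = (15.89, 27.20). R is determined by |DR| = 25.7 and |RQ| = 31.9 together: it lies at the intersection of circle(D, 25.7) and circle(Q, 31.9). With |DQ| = 42.15, the foot of the radical line on DQ is 16.84 from D and the perpendicular offset is √(25.7² − 16.84²) = 19.41. Taking the right-of-DQ solution: R = (16.24, 1.499).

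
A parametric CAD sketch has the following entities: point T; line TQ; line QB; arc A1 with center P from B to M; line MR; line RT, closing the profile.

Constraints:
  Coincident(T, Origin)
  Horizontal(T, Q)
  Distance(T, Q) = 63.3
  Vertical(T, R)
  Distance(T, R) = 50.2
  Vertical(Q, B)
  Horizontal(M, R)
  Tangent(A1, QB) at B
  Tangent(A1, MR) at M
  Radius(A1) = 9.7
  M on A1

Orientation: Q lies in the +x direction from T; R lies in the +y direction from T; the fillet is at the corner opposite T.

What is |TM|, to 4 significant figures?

73.44

T is at the origin; TQ is horizontal with |TQ| = 63.3 and Q on the +x side, so Q = (63.30, 0.000). TR is vertical with |TR| = 50.2 and R on the +y side, so R = (0.000, 50.20). The virtual corner opposite T is at (63.30, 50.20). Tangency of A1 to QB means the radius PB is perpendicular to QB and tangency of A1 to MR means the radius PM is perpendicular to MR, with radius 9.7, so the center P sits 9.7 in from both sides at P = (53.60, 40.50). That places the tangent points at B = (63.30, 40.50) on QB and M = (53.60, 50.20) on MR. Then |TM| = |M − T| = 73.44.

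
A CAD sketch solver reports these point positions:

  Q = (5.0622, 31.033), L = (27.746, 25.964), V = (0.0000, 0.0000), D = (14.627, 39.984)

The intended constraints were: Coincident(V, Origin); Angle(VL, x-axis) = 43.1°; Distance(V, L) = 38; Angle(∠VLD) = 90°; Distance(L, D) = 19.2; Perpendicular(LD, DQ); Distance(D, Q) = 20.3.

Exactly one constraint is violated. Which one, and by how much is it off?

Distance(D, Q) = 20.3 — off by 7.20.

V = (0.00, 0.00) ✓; VL at 43.10° ✓; |VL| = 38.00 ✓; ∠VLD = 90.00° ✓; |LD| = 19.20 ✓; ∠(LD, DQ) = 90.00° ✓; |DQ| = 13.10 ✗.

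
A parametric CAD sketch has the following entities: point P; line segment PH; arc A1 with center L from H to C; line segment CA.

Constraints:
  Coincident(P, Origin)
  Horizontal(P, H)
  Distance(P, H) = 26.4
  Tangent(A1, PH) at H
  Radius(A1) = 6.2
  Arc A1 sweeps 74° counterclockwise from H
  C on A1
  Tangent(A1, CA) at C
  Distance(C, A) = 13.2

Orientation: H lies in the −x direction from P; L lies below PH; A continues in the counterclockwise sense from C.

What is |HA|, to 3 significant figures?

19.7

P is at the origin; PH is horizontal with |PH| = 26.4 and H on the −x side, so H = (-26.4, 0.00). A1 meets PH tangentially, so LH is at right angles to PH, so L = H + (0, -6.2) = (-26.4, -6.20). On A1, H sits at bearing 90° from L; a 74° counterclockwise sweep puts C at bearing 164°, so C = L + 6.2·(cos 164°, sin 164°) = (-32.4, -4.49). Tangency of A1 to CA means the radius LC is perpendicular to CA, so CA runs along (−sin 164°, cos 164°); with |CA| = 13.2, A = (-36.0, -17.2). Then |HA| = |A − H| = 19.7.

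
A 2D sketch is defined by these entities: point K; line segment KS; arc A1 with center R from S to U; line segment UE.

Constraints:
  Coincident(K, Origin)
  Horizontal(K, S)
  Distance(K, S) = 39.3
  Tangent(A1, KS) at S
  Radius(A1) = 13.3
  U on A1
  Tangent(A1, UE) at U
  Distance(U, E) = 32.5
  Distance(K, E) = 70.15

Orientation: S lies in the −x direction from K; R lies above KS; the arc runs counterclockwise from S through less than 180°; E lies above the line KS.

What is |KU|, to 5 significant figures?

37.771

K is at the origin; K and S share the same y with |KS| = 39.3 and S on the −x side, so S = (-39.300, 0.0000). Tangency of A1 to KS means the radius RS is perpendicular to KS, so R = S + (0, 13.3) = (-39.300, 13.300). Since RU ⟂ UE (tangency), |RE| = √(13.3² + 32.5²) = 35.116 regardless of where U sits on A1. So E lies on both circle(K, 70.15) and circle(R, 35.116); the above-KS intersection is E = (-53.441, 45.443). U is the foot of the tangent from E: U = (-30.062, 22.868).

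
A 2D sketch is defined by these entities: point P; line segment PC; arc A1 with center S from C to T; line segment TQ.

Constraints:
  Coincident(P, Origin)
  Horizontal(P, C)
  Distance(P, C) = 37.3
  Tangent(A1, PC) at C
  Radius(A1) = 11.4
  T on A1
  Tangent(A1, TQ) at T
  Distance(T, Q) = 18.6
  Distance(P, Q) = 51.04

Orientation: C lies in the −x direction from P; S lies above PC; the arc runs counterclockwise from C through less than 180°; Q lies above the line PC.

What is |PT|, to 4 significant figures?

33.30

Checks: ∠(SC, CP) = 90.00° ✓; |ST| = 11.40 ✓; ∠(ST, TQ) = 90.00° ✓; |TQ| = 18.60 ✓; |PQ| = 51.04 ✓.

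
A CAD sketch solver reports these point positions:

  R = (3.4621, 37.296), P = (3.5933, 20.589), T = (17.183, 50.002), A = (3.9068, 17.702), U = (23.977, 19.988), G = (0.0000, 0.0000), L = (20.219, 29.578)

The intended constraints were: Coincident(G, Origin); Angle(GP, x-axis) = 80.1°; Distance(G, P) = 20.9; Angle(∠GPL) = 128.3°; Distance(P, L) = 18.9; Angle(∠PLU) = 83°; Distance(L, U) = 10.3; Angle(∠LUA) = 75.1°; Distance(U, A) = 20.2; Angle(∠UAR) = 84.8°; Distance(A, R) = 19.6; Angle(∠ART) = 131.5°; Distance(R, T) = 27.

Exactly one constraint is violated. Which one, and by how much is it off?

Distance(R, T) = 27 — off by 8.30.

G = (0.00, 0.00) ✓; GP at 80.10° ✓; |GP| = 20.90 ✓; ∠GPL = 128.3° ✓; |PL| = 18.90 ✓; ∠PLU = 83.00° ✓; |LU| = 10.30 ✓; ∠LUA = 75.10° ✓; |UA| = 20.20 ✓; ∠UAR = 84.80° ✓; |AR| = 19.60 ✓; ∠ART = 131.5° ✓; |RT| = 18.70 ✗.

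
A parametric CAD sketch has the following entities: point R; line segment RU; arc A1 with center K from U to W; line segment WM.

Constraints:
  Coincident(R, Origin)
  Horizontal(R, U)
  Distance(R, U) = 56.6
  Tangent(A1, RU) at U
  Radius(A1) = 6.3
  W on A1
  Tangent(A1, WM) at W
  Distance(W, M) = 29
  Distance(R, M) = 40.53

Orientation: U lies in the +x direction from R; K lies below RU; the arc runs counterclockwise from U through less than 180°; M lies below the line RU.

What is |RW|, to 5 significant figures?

51.913

R is at the origin; RU is horizontal with |RU| = 56.6 and U on the +x side, so U = (56.600, 0.0000). Since A1 is tangent to RU there, KU ⟂ RU, so K = U + (0, -6.3) = (56.600, -6.3000). Since KW ⟂ WM (tangency), |KM| = √(6.3² + 29.0²) = 29.676 regardless of where W sits on A1. So M lies on both circle(R, 40.53) and circle(K, 29.676); the below-RU intersection is M = (32.720, -23.919). W is the foot of the tangent from M: W = (51.869, -2.1400).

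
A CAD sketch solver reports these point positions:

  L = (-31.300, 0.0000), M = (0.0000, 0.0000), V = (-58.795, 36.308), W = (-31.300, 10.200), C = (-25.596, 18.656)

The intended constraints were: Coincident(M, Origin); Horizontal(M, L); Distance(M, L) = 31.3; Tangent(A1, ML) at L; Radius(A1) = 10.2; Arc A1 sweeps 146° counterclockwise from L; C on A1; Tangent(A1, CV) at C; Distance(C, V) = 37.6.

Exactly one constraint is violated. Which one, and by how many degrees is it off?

Tangent(A1, CV) at C — off by 6.00°.

M = (0.00, 0.00) ✓; M.y = 0.00, L.y = 0.00 ✓; |ML| = 31.30 ✓; ∠(WL, LM) = 90.00° ✓; |WL| = 10.20 ✓; bearing(W→C) − bearing(W→L) = 146.0° ✓; |WC| = 10.20 ✓; ∠(WC, CV) = 84.00° ✗; |CV| = 37.60 ✓.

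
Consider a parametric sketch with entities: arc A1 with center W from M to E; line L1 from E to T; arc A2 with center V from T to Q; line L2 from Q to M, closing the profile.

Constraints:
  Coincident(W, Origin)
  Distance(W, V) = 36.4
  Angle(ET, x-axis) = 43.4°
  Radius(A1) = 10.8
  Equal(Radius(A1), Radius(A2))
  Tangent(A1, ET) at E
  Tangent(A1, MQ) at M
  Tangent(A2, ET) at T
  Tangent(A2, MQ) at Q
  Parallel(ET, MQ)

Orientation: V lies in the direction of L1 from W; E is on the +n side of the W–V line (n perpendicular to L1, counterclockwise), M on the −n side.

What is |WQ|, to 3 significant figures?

38.0

The slot axis is L1's direction at 43.4°, so u = (cos 43.4°, sin 43.4°) = (0.727, 0.687) and n = (−sin 43.4°, cos 43.4°) = (-0.687, 0.727). W is at the origin and V lies 36.4 along u from W, so V = 36.4·u = (26.4, 25.0). Tangency of A1 to both parallel lines with radius 10.8 puts E and M at W ± 10.8·n: E = (-7.42, 7.85), M = (7.42, -7.85). Equal radii place T and Q the same way about V: T = V + 10.8·n = (19.0, 32.9), Q = V − 10.8·n = (33.9, 17.2). Then |WQ| = |Q − W| = 38.0.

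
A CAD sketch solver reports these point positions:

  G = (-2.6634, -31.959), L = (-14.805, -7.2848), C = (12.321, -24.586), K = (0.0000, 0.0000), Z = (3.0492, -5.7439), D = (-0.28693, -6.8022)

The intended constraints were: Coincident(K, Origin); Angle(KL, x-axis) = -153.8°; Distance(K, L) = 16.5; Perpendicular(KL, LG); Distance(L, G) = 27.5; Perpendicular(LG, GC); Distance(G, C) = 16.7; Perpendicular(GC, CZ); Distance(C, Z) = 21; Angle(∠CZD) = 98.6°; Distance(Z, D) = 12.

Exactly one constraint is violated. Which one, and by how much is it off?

Distance(Z, D) = 12 — off by 8.50.

K = (0.00, 0.00) ✓; KL at -153.8° ✓; |KL| = 16.50 ✓; ∠(KL, LG) = 90.00° ✓; |LG| = 27.50 ✓; ∠(LG, GC) = 90.00° ✓; |GC| = 16.70 ✓; ∠(GC, CZ) = 90.00° ✓; |CZ| = 21.00 ✓; ∠CZD = 98.60° ✓; |ZD| = 3.500 ✗.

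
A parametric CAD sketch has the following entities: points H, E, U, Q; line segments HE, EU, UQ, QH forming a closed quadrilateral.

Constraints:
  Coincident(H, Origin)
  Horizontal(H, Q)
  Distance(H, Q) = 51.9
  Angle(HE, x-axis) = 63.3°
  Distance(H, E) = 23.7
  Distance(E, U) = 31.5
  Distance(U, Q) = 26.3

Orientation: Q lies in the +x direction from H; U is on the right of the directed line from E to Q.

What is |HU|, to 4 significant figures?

27.04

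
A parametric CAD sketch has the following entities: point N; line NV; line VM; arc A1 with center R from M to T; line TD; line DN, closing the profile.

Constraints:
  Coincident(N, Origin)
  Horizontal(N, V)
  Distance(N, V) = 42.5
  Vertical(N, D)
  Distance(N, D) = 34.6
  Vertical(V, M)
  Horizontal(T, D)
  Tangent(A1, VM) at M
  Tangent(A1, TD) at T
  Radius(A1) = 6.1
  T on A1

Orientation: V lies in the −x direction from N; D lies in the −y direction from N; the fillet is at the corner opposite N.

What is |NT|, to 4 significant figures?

50.22

The virtual corner opposite N is at (-42.50, -34.60). Since A1 is tangent to VM there, RM ⟂ VM and the tangent condition forces RT to be normal to TD, with radius 6.1, so the center R sits 6.1 in from both sides at R = (-36.40, -28.50). That places the tangent points at M = (-42.50, -28.50) on VM and T = (-36.40, -34.60) on TD. Then |NT| = |T − N| = 50.22.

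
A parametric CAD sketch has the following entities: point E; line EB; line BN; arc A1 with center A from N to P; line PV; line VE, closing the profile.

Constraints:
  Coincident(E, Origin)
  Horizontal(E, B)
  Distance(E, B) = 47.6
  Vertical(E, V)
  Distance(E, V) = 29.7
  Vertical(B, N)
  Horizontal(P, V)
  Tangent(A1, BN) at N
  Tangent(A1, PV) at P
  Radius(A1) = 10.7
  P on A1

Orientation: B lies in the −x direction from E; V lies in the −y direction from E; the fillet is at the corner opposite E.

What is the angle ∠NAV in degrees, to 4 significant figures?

163.8°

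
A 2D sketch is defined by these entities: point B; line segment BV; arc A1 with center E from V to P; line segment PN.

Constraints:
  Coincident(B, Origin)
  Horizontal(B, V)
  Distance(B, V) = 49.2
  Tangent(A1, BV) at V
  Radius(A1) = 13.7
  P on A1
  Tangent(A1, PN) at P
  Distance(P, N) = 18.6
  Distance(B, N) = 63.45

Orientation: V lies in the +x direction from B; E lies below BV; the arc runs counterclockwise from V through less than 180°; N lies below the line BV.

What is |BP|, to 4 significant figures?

45.41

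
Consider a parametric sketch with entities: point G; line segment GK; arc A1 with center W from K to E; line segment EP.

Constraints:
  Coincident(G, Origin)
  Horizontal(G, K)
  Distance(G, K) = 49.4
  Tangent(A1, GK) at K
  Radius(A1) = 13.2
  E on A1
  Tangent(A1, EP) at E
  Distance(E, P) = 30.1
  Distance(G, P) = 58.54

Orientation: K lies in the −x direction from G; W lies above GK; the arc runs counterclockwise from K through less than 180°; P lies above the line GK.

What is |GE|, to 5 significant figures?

38.901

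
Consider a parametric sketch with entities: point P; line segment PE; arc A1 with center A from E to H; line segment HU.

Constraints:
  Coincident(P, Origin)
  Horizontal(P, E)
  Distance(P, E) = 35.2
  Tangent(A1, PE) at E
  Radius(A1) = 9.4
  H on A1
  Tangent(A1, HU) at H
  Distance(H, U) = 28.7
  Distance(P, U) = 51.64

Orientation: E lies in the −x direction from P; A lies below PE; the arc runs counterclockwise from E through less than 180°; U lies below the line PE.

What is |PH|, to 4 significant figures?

45.78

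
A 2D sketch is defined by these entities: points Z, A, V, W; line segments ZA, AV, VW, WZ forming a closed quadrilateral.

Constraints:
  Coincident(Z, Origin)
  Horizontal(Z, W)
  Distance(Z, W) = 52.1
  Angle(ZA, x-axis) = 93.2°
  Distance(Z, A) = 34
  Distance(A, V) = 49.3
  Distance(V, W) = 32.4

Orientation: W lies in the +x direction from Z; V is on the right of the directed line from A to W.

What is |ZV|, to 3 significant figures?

23.2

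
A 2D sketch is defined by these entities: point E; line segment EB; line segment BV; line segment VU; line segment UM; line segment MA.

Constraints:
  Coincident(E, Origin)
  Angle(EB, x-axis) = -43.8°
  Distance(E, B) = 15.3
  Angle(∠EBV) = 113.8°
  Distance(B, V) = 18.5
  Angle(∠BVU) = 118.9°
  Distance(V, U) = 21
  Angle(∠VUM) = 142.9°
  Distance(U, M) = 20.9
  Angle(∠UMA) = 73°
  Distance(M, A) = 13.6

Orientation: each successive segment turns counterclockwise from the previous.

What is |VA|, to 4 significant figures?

33.67

E is at the origin; EB runs at -43.8° with length 15.3, so B = (11.04, -10.59). ∠EBV = 113.8° gives BV at 22.40° from the x-axis; with |BV| = 18.5, V = (28.15, -3.540). ∠BVU = 118.9° gives VU at 83.50° from the x-axis; with |VU| = 21.0, U = (30.52, 17.33). ∠VUM = 142.9° gives UM at 120.6° from the x-axis; with |UM| = 20.9, M = (19.89, 35.31). ∠UMA = 73.0° gives MA at -132.4° from the x-axis; with |MA| = 13.6, A = (10.71, 25.27). Then |VA| = |A − V| = 33.67.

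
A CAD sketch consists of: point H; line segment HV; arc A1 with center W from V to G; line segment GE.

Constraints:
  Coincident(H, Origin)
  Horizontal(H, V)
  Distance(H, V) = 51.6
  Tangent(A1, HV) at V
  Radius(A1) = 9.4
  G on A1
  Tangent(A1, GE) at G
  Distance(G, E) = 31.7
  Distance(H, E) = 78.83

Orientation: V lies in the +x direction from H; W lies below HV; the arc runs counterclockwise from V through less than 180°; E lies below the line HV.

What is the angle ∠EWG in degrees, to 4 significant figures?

73.48°

H is at the origin; HV is horizontal with |HV| = 51.6 and V on the +x side, so V = (51.60, 0.000). The tangent condition forces WV to be normal to HV, so W = V + (0, -9.4) = (51.60, -9.400). Since WG ⟂ GE (tangency), |WE| = √(9.4² + 31.7²) = 33.06 regardless of where G sits on A1. So E lies on both circle(H, 78.83) and circle(W, 33.06); the below-HV intersection is E = (69.50, -37.20). G is the foot of the tangent from E: G = (45.47, -16.53).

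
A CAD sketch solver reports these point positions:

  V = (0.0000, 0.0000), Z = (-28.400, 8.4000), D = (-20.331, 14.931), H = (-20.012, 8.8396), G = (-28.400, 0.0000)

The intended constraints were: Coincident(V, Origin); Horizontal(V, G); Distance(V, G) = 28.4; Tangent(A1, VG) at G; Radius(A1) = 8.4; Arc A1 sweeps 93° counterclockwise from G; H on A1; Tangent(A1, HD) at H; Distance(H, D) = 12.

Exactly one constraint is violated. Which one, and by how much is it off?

Distance(H, D) = 12 — off by 5.90.

V = (0.00, 0.00) ✓; V.y = 0.00, G.y = 0.00 ✓; |VG| = 28.40 ✓; ∠(ZG, GV) = 90.00° ✓; |ZG| = 8.400 ✓; bearing(Z→H) − bearing(Z→G) = 93.00° ✓; |ZH| = 8.400 ✓; ∠(ZH, HD) = 90.00° ✓; |HD| = 6.100 ✗.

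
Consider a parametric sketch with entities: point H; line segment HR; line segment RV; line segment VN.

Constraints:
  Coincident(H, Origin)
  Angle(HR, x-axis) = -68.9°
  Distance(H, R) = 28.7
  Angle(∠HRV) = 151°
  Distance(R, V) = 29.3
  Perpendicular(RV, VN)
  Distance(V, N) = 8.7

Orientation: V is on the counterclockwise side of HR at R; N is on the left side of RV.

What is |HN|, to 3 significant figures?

54.7

H is at the origin; HR runs at -68.9° with length 28.7, so R = 28.7·(cos -68.9°, sin -68.9°) = (10.3, -26.8). ∠HRV = 151.0°, so RV runs at -68.9° + (180° − 151.0°) = -39.9° from the x-axis; with |RV| = 29.3, V = R + 29.3·(cos -39.9°, sin -39.9°) = (32.8, -45.6). RV is perpendicular to VN; with |VN| = 8.7 on the left of RV, N = V + 8.7·(0.641, 0.767) = (38.4, -38.9). Then |HN| = |N − H| = 54.7.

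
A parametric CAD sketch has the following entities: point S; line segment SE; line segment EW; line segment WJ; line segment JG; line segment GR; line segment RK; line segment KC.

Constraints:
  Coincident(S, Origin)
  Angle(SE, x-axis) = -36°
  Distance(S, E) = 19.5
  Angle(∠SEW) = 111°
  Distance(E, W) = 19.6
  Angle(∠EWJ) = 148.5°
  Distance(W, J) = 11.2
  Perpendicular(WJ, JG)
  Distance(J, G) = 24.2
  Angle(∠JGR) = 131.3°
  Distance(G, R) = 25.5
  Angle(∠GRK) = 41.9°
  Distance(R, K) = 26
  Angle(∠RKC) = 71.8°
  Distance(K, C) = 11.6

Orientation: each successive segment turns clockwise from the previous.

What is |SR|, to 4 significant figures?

12.73

WJ ⟂ JG, so JG runs at 133.5°; with |JG| = 24.2, G = (-14.08, -20.55). ∠JGR = 131.3° gives GR at 84.80° from the x-axis; with |GR| = 25.5, R = (-11.77, 4.846). Then |SR| = |R − S| = 12.73.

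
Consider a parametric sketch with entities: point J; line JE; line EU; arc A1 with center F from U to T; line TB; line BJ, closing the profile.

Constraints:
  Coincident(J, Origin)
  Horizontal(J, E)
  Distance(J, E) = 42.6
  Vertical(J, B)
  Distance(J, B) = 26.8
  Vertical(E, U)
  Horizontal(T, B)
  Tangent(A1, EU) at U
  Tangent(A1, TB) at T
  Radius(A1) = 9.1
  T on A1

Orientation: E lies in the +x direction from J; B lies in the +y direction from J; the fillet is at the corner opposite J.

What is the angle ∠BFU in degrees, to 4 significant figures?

164.8°

J is at the origin; JE is horizontal with |JE| = 42.6 and E on the +x side, so E = (42.60, 0.000). J and B share the same x with |JB| = 26.8 and B on the +y side, so B = (0.000, 26.80). The virtual corner opposite J is at (42.60, 26.80). The tangent condition forces FU to be normal to EU and A1 meets TB tangentially, so FT is at right angles to TB, with radius 9.1, so the center F sits 9.1 in from both sides at F = (33.50, 17.70). That places the tangent points at U = (42.60, 17.70) on EU and T = (33.50, 26.80) on TB. Then cos ∠BFU = FB·FU / (|FB||FU|), giving 164.8°.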